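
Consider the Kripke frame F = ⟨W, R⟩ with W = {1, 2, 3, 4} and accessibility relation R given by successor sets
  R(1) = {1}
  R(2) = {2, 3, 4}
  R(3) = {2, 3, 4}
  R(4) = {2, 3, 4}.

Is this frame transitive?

Transitive: yes — every two-step R-path is closed by a direct edge.

Yes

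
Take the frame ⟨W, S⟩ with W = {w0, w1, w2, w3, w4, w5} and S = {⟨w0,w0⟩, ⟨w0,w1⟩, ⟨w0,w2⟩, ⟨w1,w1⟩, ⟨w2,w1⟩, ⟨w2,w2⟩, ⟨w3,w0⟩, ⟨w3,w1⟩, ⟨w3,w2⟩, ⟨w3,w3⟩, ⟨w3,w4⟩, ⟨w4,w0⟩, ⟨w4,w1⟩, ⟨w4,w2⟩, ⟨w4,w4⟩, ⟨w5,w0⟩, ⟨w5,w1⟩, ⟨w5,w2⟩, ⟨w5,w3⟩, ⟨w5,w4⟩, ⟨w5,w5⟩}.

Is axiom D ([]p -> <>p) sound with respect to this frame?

The schema D characterises exactly the serial frames.
Serial: yes — every world has a successor (e.g. w0 S w0).

Yes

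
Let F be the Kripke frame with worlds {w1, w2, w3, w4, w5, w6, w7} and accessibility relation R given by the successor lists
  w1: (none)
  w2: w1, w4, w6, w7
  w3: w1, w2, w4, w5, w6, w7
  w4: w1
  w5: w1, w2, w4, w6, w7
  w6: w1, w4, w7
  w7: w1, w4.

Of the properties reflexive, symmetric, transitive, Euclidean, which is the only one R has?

Reflexive: no — w1 is not related to itself.
Symmetric: no — w2 R w1 but not w1 R w2.
Transitive: yes — every two-step R-path is closed by a direct edge.
Euclidean: no — w2 R w1 and w2 R w4, but not w1 R w4.
Only transitive holds.

transitive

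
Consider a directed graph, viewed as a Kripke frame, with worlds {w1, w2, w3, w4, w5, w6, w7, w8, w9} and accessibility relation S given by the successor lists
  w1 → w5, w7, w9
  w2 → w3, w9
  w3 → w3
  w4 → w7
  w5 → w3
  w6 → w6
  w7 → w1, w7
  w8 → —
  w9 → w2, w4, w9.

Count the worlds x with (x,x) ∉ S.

5

Enumerating: w1, w2, w4, w5, w8.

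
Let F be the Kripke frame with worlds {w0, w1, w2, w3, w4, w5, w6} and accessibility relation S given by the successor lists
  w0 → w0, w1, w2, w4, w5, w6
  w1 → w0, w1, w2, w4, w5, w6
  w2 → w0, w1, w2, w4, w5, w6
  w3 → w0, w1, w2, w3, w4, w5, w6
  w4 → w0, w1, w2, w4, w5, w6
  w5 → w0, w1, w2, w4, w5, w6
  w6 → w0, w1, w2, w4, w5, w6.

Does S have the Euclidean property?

No

Euclidean: no — w3 S w0 and w3 S w3, but not w0 S w3.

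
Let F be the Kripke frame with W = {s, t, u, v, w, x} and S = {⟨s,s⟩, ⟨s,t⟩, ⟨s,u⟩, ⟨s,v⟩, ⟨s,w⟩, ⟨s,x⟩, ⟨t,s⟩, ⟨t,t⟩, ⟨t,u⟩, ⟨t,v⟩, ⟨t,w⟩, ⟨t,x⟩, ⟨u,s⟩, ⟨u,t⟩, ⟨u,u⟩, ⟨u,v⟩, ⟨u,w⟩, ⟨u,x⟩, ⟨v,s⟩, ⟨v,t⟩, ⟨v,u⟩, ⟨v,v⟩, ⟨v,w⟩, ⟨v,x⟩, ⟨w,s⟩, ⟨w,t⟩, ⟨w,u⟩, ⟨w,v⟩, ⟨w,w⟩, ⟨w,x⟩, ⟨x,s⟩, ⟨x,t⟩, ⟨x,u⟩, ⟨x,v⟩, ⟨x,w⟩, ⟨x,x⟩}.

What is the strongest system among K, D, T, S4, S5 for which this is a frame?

Serial (axiom D): yes — every world has a successor (e.g. s S s).
Reflexive (axiom T): yes — every world is S-related to itself.
Transitive (axiom 4): yes — every two-step S-path is closed by a direct edge.
Euclidean (axiom 5): yes — any two successors of a common world are S-related.
So F validates K, D, T, S4, S5. The strongest is S5.

S5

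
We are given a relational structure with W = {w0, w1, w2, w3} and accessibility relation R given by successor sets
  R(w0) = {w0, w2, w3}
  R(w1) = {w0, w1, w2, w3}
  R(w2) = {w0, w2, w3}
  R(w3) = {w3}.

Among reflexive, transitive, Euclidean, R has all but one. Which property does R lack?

Reflexive: yes — every world is R-related to itself.
Transitive: yes — every two-step R-path is closed by a direct edge.
Euclidean: no — w0 R w3 and w0 R w2, but not w3 R w2.
Only Euclidean fails.

Euclidean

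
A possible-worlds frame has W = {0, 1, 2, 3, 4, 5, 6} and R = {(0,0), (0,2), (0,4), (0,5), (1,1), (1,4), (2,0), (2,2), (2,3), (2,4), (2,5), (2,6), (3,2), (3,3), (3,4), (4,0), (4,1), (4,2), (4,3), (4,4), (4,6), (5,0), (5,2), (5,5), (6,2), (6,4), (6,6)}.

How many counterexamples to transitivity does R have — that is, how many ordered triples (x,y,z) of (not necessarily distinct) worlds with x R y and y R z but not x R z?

Enumerating: (0,2,3), (0,2,6), (0,4,1), (0,4,3), (0,4,6), (1,4,0), (1,4,2), (1,4,3), (1,4,6), (2,4,1), (3,2,0), (3,2,5), … and 16 more.
Total: 28.

28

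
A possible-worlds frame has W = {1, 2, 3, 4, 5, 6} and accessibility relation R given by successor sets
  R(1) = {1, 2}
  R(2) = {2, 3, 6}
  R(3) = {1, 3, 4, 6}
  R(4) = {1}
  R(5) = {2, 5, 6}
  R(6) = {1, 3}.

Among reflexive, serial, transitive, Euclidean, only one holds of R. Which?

serial

Reflexive: no — 4 is not related to itself.
Serial: yes — every world has a successor (e.g. 1 R 1).
Transitive: no — 1 R 2 and 2 R 3, but not 1 R 3.
Euclidean: no — 3 R 1 and 3 R 4, but not 1 R 4.
Only serial holds.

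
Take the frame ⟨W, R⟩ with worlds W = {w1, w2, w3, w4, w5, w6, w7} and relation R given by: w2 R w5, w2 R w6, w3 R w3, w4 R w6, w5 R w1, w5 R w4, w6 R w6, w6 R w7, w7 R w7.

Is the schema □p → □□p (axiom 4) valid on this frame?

No

Axiom 4 corresponds to the accessibility relation being transitive.
Transitive: no — w2 R w5 and w5 R w1, but not w2 R w1.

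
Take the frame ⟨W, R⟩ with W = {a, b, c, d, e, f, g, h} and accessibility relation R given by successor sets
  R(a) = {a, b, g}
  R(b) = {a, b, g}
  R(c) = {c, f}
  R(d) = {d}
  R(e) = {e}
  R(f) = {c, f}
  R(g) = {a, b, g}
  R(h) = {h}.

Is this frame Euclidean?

Yes

Euclidean: yes — any two successors of a common world are R-related.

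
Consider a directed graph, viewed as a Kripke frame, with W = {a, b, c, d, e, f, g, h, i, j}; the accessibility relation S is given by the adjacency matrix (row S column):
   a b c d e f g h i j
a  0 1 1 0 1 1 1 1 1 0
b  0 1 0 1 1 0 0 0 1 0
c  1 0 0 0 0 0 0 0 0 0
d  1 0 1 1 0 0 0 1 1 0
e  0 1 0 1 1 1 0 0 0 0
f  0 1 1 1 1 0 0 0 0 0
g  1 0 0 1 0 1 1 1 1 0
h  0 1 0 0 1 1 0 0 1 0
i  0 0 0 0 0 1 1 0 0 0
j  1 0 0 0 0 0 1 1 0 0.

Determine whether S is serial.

Yes

Serial: yes — every world has a successor (e.g. a S b).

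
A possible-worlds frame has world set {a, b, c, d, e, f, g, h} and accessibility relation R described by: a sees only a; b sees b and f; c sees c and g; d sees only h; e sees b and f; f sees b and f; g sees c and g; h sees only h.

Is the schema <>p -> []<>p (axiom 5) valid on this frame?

Axiom 5 corresponds to the accessibility relation being Euclidean.
Euclidean: yes — any two successors of a common world are R-related.

Yes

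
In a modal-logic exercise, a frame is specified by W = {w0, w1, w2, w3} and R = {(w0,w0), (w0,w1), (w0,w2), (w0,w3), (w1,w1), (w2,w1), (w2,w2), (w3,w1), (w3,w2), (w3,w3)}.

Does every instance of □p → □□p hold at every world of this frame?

Axiom 4 corresponds to the accessibility relation being transitive.
Transitive: yes — every two-step R-path is closed by a direct edge.

Yes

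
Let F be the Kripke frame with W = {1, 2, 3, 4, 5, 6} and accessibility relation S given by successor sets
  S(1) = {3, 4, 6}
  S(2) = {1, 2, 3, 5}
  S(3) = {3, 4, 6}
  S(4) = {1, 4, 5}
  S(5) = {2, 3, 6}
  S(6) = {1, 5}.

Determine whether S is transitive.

Transitive: no — 1 S 4 and 4 S 5, but not 1 S 5.

No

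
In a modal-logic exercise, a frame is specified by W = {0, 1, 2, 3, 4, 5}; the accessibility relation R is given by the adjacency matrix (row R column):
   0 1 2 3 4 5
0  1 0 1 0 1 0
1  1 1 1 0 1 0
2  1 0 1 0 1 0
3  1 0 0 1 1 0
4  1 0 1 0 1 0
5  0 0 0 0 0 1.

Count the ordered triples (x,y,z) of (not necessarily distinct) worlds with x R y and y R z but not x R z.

2

Enumerating: (3,0,2), (3,4,2).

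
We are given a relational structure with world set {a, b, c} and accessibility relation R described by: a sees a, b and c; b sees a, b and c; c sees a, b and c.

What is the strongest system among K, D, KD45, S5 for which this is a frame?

Serial (axiom D): yes — every world has a successor (e.g. a R a).
Euclidean (axiom 5): yes — any two successors of a common world are R-related.
Transitive (axiom 4): yes — every two-step R-path is closed by a direct edge.
Reflexive (axiom T): yes — every world is R-related to itself.
So F validates K, D, KD45, S5. The strongest is S5.

S5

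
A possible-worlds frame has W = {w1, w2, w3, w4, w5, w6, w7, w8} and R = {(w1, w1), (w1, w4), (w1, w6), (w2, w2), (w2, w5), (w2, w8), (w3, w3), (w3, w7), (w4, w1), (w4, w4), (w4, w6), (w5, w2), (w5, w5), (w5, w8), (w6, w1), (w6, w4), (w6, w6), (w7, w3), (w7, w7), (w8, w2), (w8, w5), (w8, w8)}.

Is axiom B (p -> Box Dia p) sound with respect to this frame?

Axiom B corresponds to the accessibility relation being symmetric.
Symmetric: yes — every pair in R has its reverse in R.

Yes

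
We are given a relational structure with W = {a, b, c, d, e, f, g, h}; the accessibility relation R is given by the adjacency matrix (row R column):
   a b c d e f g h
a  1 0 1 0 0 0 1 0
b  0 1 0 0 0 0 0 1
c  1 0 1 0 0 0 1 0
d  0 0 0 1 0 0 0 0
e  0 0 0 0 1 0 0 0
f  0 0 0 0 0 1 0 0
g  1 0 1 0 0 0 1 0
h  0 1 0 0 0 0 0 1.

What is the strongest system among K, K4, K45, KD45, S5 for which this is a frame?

Transitive (axiom 4): yes — every two-step R-path is closed by a direct edge.
Euclidean (axiom 5): yes — any two successors of a common world are R-related.
Serial (axiom D): yes — every world has a successor (e.g. a R a).
Reflexive (axiom T): yes — every world is R-related to itself.
So F validates K, K4, K45, KD45, S5. The strongest is S5.

S5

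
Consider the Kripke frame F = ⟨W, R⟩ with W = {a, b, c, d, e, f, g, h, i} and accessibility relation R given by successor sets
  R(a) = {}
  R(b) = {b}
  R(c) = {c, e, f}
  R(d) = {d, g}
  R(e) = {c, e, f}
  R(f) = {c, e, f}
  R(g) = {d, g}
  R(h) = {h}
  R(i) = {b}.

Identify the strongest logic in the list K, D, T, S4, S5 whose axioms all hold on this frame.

K

Serial (axiom D): no — a has no R-successor.
Reflexive (axiom T): no — a is not related to itself.
Transitive (axiom 4): yes — every two-step R-path is closed by a direct edge.
Euclidean (axiom 5): yes — any two successors of a common world are R-related.
So F validates K; D would additionally require R to be serial. The strongest is K.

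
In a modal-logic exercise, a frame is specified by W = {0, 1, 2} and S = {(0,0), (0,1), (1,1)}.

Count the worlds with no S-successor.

Enumerating: 2.

1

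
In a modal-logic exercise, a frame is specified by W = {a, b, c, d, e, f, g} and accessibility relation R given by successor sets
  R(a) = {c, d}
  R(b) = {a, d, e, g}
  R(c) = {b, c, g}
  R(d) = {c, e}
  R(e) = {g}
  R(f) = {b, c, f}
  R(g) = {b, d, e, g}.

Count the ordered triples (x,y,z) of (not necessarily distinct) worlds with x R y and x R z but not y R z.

Enumerating: (a,c,d), (a,d,d), (b,a,a), (b,a,e), (b,a,g), (b,d,a), (b,d,d), (b,d,g), (b,e,a), (b,e,d), (b,e,e), (b,g,a), … and 17 more.
Total: 29.

29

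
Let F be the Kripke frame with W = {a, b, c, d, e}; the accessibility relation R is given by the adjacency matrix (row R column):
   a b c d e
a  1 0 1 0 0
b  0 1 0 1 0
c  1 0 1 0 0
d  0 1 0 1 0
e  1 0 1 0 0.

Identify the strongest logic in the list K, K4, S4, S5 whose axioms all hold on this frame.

Transitive (axiom 4): yes — every two-step R-path is closed by a direct edge.
Reflexive (axiom T): no — e is not related to itself.
Euclidean (axiom 5): yes — any two successors of a common world are R-related.
So F validates K, K4; S4 would additionally require R to be reflexive. The strongest is K4.

K4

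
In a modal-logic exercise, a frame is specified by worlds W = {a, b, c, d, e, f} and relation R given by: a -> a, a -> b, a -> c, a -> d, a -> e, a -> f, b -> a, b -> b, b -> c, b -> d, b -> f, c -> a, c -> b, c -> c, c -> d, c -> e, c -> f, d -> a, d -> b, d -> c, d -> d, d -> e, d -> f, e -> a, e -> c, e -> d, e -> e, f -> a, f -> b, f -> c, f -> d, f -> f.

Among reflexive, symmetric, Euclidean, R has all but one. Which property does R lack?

Euclidean

Reflexive: yes — every world is R-related to itself.
Symmetric: yes — every pair in R has its reverse in R.
Euclidean: no — a R b and a R e, but not b R e.
Only Euclidean fails.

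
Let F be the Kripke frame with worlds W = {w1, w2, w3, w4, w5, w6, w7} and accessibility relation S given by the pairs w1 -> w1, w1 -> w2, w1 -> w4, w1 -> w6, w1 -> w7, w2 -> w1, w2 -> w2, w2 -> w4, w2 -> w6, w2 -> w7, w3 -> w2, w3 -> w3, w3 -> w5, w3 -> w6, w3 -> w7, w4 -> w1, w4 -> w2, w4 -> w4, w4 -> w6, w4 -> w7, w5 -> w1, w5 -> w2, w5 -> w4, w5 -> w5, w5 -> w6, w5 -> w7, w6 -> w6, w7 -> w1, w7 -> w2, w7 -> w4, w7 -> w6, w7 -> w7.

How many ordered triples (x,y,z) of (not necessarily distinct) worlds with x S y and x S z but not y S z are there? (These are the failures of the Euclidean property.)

Enumerating: (w1,w6,w1), (w1,w6,w2), (w1,w6,w4), (w1,w6,w7), (w2,w6,w1), (w2,w6,w2), (w2,w6,w4), (w2,w6,w7), (w3,w2,w3), (w3,w2,w5), (w3,w5,w3), (w3,w6,w2), … and 22 more.
Total: 34.

34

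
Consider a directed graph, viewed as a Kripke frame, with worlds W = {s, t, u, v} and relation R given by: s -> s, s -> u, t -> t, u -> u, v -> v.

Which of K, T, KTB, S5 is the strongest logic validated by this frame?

Reflexive (axiom T): yes — every world is R-related to itself.
Symmetric (axiom B): no — s R u but not u R s.
Euclidean (axiom 5): no — s R u and s R s, but not u R s.
So F validates K, T; KTB would additionally require R to be symmetric. The strongest is T.

T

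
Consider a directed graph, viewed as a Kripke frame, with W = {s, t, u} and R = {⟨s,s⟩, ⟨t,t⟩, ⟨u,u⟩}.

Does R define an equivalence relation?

Yes

Reflexive: yes — every world is R-related to itself.
Symmetric: yes — every pair in R has its reverse in R.
Transitive: yes — every two-step R-path is closed by a direct edge.
So R is an equivalence relation.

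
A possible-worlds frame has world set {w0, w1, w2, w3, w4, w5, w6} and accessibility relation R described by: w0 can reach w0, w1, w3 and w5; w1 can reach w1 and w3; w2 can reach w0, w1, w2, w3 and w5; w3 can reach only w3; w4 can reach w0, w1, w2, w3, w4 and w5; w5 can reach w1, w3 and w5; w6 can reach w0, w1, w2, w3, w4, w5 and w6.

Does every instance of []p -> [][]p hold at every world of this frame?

Yes

The schema 4 characterises exactly the transitive frames.
Transitive: yes — every two-step R-path is closed by a direct edge.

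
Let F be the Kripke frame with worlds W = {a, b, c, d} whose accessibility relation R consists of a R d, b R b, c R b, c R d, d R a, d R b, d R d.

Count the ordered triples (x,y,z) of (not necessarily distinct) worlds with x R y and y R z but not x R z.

Enumerating: (a,d,a), (a,d,b), (c,d,a).

3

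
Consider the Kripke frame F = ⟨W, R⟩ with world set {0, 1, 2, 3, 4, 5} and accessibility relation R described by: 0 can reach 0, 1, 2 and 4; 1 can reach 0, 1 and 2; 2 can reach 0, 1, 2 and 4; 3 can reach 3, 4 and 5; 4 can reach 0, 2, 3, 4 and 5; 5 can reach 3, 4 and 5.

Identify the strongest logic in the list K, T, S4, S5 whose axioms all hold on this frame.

Reflexive (axiom T): yes — every world is R-related to itself.
Transitive (axiom 4): no — 0 R 4 and 4 R 3, but not 0 R 3.
Euclidean (axiom 5): no — 0 R 1 and 0 R 4, but not 1 R 4.
So F validates K, T; S4 would additionally require R to be transitive. The strongest is T.

T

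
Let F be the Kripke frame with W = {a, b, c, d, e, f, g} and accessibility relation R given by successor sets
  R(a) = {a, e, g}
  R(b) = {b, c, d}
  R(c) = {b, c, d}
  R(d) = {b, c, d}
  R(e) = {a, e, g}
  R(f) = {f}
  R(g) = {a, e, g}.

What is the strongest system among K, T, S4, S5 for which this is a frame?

S5

Reflexive (axiom T): yes — every world is R-related to itself.
Transitive (axiom 4): yes — every two-step R-path is closed by a direct edge.
Euclidean (axiom 5): yes — any two successors of a common world are R-related.
So F validates K, T, S4, S5. The strongest is S5.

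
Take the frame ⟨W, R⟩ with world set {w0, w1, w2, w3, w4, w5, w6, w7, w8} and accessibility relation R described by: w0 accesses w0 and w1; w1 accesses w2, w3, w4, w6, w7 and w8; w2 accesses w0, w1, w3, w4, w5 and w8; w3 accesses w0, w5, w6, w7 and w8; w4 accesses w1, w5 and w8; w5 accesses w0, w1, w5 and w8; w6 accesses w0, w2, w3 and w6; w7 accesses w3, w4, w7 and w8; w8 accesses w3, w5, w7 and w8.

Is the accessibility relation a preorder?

Reflexive: no — w1 is not related to itself.
Transitive: no — w0 R w1 and w1 R w2, but not w0 R w2.
So R is not a preorder.

No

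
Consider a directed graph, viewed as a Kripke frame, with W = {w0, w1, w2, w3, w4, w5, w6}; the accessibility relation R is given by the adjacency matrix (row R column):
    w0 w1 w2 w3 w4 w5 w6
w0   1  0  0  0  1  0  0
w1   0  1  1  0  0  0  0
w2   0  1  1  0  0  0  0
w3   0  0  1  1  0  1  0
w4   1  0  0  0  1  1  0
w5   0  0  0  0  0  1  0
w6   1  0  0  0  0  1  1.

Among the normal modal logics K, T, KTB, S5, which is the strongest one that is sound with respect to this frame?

Reflexive (axiom T): yes — every world is R-related to itself.
Symmetric (axiom B): no — w3 R w2 but not w2 R w3.
Euclidean (axiom 5): no — w3 R w2 and w3 R w5, but not w2 R w5.
So F validates K, T; KTB would additionally require R to be symmetric. The strongest is T.

T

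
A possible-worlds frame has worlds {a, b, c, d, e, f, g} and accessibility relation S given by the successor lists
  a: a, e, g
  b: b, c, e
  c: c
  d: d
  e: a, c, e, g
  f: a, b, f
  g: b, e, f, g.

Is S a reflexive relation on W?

Reflexive: yes — every world is S-related to itself.

Yes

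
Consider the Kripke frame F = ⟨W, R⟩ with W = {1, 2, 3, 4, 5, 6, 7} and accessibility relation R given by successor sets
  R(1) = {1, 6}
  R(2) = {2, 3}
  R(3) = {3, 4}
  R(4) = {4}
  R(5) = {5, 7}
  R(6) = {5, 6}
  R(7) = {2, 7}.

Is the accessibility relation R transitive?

Transitive: no — 1 R 6 and 6 R 5, but not 1 R 5.

No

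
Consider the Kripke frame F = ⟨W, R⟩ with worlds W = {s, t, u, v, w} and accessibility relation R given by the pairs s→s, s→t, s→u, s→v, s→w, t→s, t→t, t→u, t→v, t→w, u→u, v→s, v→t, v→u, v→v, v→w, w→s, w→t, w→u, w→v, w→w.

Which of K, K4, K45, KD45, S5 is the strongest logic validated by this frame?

K4

Transitive (axiom 4): yes — every two-step R-path is closed by a direct edge.
Euclidean (axiom 5): no — s R u and s R t, but not u R t.
Serial (axiom D): yes — every world has a successor (e.g. s R s).
Reflexive (axiom T): yes — every world is R-related to itself.
So F validates K, K4; K45 would additionally require R to be Euclidean. The strongest is K4.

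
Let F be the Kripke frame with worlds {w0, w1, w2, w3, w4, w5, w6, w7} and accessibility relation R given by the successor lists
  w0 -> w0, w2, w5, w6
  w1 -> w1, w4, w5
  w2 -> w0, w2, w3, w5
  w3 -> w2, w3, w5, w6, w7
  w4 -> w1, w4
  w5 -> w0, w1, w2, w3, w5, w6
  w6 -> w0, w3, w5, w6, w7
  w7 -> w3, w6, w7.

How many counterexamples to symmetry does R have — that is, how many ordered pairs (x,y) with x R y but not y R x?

0

R is symmetric; there are no such tuples.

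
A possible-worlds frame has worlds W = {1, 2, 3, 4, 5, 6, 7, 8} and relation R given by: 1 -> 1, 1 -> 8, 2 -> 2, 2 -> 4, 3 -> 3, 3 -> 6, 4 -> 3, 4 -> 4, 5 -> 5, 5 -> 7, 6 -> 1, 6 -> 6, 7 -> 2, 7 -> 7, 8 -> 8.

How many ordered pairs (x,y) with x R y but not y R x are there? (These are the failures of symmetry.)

7

Enumerating: (1,8), (2,4), (3,6), (4,3), (5,7), (6,1), (7,2).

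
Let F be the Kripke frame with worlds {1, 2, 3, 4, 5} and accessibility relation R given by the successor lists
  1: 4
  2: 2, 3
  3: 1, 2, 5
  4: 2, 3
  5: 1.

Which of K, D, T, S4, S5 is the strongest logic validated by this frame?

Serial (axiom D): yes — every world has a successor (e.g. 1 R 4).
Reflexive (axiom T): no — 1 is not related to itself.
Transitive (axiom 4): no — 1 R 4 and 4 R 2, but not 1 R 2.
Euclidean (axiom 5): no — 3 R 1 and 3 R 2, but not 1 R 2.
So F validates K, D; T would additionally require R to be reflexive. The strongest is D.

D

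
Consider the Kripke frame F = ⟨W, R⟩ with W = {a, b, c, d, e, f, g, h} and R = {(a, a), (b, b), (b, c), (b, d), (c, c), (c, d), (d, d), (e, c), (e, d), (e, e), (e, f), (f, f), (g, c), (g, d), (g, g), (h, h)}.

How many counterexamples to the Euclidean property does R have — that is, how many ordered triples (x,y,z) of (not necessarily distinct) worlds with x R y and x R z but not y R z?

Enumerating: (b,c,b), (b,d,b), (b,d,c), (c,d,c), (e,c,e), (e,c,f), (e,d,c), (e,d,e), (e,d,f), (e,f,c), (e,f,d), (e,f,e), (g,c,g), (g,d,c), (g,d,g).

15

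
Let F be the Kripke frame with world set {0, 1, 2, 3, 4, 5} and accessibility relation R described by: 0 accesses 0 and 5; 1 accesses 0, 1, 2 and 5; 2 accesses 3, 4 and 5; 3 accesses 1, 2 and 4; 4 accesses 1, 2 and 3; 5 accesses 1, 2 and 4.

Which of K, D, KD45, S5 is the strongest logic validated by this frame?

D

Serial (axiom D): yes — every world has a successor (e.g. 0 R 0).
Euclidean (axiom 5): no — 1 R 0 and 1 R 2, but not 0 R 2.
Transitive (axiom 4): no — 0 R 5 and 5 R 1, but not 0 R 1.
Reflexive (axiom T): no — 2 is not related to itself.
So F validates K, D; KD45 would additionally require R to be Euclidean and transitive. The strongest is D.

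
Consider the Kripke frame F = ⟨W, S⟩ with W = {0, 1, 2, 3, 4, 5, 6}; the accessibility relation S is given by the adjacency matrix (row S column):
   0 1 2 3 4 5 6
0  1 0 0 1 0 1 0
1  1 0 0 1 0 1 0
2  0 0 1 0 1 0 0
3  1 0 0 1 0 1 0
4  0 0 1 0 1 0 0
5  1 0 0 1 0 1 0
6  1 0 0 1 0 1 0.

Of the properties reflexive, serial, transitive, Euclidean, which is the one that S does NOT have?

reflexive

Reflexive: no — 1 is not related to itself.
Serial: yes — every world has a successor (e.g. 0 S 0).
Transitive: yes — every two-step S-path is closed by a direct edge.
Euclidean: yes — any two successors of a common world are S-related.
Only reflexive fails.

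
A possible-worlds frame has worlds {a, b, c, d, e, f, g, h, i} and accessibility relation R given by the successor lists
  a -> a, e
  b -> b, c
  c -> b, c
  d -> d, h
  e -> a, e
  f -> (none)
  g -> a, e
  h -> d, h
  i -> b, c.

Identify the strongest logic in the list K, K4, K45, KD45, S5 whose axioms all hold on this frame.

K45

Transitive (axiom 4): yes — every two-step R-path is closed by a direct edge.
Euclidean (axiom 5): yes — any two successors of a common world are R-related.
Serial (axiom D): no — f has no R-successor.
Reflexive (axiom T): no — f is not related to itself.
So F validates K, K4, K45; KD45 would additionally require R to be serial. The strongest is K45.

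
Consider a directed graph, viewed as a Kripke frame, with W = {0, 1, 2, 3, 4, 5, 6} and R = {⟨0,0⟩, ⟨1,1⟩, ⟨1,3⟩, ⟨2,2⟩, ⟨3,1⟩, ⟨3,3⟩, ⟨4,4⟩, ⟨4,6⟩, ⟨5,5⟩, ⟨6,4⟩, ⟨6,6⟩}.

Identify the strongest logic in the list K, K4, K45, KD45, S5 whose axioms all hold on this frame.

S5

Transitive (axiom 4): yes — every two-step R-path is closed by a direct edge.
Euclidean (axiom 5): yes — any two successors of a common world are R-related.
Serial (axiom D): yes — every world has a successor (e.g. 0 R 0).
Reflexive (axiom T): yes — every world is R-related to itself.
So F validates K, K4, K45, KD45, S5. The strongest is S5.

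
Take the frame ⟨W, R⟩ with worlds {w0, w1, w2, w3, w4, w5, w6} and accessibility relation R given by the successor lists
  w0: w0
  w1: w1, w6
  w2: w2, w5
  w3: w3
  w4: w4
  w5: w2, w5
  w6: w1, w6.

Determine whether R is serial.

Yes

Serial: yes — every world has a successor (e.g. w0 R w0).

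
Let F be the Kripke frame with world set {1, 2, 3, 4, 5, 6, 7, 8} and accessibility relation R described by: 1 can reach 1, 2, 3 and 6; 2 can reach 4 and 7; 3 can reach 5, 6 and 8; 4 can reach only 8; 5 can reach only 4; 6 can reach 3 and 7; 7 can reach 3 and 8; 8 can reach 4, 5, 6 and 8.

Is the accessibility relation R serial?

Yes

Serial: yes — every world has a successor (e.g. 1 R 1).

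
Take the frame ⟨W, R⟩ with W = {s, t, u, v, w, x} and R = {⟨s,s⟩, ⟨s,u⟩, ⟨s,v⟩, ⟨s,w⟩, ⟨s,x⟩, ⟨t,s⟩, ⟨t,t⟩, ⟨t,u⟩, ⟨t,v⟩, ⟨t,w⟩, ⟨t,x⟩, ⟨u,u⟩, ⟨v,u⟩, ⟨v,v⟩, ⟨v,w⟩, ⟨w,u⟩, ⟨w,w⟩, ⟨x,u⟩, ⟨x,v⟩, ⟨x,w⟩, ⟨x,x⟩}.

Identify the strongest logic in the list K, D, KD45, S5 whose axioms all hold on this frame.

D

Serial (axiom D): yes — every world has a successor (e.g. s R s).
Euclidean (axiom 5): no — s R u and s R v, but not u R v.
Transitive (axiom 4): yes — every two-step R-path is closed by a direct edge.
Reflexive (axiom T): yes — every world is R-related to itself.
So F validates K, D; KD45 would additionally require R to be Euclidean. The strongest is D.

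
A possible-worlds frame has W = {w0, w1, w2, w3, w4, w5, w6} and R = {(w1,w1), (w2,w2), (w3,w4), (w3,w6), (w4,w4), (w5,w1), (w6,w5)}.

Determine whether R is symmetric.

Symmetric: no — w3 R w4 but not w4 R w3.

No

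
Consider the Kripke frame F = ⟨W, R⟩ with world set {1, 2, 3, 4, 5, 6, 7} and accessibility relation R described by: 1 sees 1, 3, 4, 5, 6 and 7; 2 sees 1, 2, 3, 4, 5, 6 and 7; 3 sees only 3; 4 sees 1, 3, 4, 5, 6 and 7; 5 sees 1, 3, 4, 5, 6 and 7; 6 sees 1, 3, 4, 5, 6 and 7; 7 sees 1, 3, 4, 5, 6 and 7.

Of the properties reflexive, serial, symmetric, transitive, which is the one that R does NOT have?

Reflexive: yes — every world is R-related to itself.
Serial: yes — every world has a successor (e.g. 1 R 1).
Symmetric: no — 1 R 3 but not 3 R 1.
Transitive: yes — every two-step R-path is closed by a direct edge.
Only symmetric fails.

symmetric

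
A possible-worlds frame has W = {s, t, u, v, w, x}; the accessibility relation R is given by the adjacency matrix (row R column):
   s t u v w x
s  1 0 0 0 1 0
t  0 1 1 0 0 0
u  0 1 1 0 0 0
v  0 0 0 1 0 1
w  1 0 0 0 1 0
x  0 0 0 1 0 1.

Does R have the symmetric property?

Yes

Symmetric: yes — every pair in R has its reverse in R.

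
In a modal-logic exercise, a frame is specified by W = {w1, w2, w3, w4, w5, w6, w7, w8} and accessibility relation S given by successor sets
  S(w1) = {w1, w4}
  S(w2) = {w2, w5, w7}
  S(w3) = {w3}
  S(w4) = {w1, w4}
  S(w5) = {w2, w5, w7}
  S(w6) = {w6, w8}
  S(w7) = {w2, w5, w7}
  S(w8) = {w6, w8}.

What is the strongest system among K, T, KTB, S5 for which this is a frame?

S5

Reflexive (axiom T): yes — every world is S-related to itself.
Symmetric (axiom B): yes — every pair in S has its reverse in S.
Euclidean (axiom 5): yes — any two successors of a common world are S-related.
So F validates K, T, KTB, S5. The strongest is S5.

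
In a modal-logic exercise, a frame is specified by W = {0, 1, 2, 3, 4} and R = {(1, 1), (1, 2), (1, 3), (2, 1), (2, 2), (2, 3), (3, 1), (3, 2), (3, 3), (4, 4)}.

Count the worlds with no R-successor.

1

Enumerating: 0.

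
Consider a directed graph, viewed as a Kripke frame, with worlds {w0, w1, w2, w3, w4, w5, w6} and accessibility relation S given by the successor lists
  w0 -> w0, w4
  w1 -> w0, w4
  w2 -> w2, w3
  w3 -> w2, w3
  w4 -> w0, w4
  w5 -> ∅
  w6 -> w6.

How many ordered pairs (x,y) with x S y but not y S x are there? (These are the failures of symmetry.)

Enumerating: (w1,w0), (w1,w4).

2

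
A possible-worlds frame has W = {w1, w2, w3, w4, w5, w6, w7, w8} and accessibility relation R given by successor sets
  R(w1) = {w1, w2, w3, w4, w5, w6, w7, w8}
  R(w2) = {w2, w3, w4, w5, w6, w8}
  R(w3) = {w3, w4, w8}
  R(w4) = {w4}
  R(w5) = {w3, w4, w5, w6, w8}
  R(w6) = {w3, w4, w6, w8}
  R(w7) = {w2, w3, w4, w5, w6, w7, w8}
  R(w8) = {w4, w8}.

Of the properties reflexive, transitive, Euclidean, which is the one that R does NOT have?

Reflexive: yes — every world is R-related to itself.
Transitive: yes — every two-step R-path is closed by a direct edge.
Euclidean: no — w1 R w2 and w1 R w7, but not w2 R w7.
Only Euclidean fails.

Euclidean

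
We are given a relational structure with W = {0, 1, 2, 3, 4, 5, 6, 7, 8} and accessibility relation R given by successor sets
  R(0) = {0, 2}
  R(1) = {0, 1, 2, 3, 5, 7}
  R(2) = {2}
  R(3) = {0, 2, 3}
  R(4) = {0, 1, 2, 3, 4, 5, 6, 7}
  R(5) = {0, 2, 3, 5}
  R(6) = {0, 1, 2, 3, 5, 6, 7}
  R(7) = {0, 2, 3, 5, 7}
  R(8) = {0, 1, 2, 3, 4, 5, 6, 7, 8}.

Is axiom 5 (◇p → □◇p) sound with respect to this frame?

By correspondence theory, 5 is valid on a frame iff R is Euclidean.
Euclidean: no — 1 R 0 and 1 R 3, but not 0 R 3.

No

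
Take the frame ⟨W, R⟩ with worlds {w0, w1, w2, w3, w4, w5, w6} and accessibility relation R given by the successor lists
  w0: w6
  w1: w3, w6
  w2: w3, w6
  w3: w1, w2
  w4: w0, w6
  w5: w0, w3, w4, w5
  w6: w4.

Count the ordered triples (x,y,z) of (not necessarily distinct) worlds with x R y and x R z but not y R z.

Enumerating: (w0,w6,w6), (w1,w3,w3), (w1,w3,w6), (w1,w6,w3), (w1,w6,w6), (w2,w3,w3), (w2,w3,w6), (w2,w6,w3), (w2,w6,w6), (w3,w1,w1), (w3,w1,w2), (w3,w2,w1), … and 16 more.
Total: 28.

28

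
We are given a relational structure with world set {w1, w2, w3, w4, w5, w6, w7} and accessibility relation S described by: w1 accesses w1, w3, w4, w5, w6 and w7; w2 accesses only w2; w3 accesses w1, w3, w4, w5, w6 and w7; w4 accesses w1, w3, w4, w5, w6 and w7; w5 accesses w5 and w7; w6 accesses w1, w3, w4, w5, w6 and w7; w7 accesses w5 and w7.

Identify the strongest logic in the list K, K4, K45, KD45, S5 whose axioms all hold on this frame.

K4

Transitive (axiom 4): yes — every two-step S-path is closed by a direct edge.
Euclidean (axiom 5): no — w1 S w5 and w1 S w3, but not w5 S w3.
Serial (axiom D): yes — every world has a successor (e.g. w1 S w1).
Reflexive (axiom T): yes — every world is S-related to itself.
So F validates K, K4; K45 would additionally require S to be Euclidean. The strongest is K4.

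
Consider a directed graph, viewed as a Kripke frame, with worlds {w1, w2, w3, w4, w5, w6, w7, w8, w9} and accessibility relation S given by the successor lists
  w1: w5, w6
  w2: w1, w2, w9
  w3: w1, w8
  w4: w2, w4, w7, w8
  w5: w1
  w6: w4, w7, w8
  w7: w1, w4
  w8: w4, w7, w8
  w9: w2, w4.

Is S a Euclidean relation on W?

Euclidean: no — w1 S w5 and w1 S w6, but not w5 S w6.

No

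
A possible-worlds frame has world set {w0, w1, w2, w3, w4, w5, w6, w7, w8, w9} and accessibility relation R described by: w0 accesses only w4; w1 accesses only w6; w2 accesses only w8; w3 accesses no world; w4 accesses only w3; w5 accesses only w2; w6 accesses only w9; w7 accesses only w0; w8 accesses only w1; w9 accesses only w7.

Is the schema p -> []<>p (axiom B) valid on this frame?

No

The schema B characterises exactly the symmetric frames.
Symmetric: no — w0 R w4 but not w4 R w0.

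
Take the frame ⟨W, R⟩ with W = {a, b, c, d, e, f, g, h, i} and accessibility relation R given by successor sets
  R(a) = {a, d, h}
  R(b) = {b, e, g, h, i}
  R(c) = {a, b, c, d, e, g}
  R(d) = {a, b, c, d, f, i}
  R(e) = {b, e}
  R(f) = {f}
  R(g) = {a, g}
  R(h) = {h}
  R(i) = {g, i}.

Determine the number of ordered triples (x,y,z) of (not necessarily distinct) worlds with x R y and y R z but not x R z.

23

Enumerating: (a,d,b), (a,d,c), (a,d,f), (a,d,i), (b,g,a), (c,a,h), (c,b,h), (c,b,i), (c,d,f), (c,d,i), (d,a,h), (d,b,e), … and 11 more.
Total: 23.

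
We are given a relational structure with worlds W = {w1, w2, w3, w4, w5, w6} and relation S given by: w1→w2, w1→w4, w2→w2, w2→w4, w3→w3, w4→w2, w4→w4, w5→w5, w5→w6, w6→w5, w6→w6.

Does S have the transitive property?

Transitive: yes — every two-step S-path is closed by a direct edge.

Yes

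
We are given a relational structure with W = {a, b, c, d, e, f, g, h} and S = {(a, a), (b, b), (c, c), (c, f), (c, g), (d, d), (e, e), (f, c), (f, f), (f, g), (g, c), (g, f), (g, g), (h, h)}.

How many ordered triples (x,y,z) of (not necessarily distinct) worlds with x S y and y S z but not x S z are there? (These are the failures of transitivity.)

S is transitive; there are no such tuples.

0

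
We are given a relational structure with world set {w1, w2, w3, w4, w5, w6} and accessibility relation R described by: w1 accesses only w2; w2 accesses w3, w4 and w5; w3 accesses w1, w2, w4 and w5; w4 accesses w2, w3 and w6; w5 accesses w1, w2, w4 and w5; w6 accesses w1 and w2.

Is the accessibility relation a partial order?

Reflexive: no — w1 is not related to itself.
Transitive: no — w1 R w2 and w2 R w3, but not w1 R w3.
Antisymmetric: no — w2 R w3 and w3 R w2 with w2 ≠ w3.
So R is not a partial order.

No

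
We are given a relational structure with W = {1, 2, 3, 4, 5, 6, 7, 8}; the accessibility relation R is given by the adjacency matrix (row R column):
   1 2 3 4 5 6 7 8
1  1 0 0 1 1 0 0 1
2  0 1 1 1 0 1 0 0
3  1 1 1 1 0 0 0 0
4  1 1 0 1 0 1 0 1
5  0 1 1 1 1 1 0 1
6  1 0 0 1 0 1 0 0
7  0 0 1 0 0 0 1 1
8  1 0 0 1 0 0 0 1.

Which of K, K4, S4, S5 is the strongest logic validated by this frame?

K

Transitive (axiom 4): no — 1 R 4 and 4 R 2, but not 1 R 2.
Reflexive (axiom T): yes — every world is R-related to itself.
Euclidean (axiom 5): no — 1 R 4 and 1 R 5, but not 4 R 5.
So F validates K; K4 would additionally require R to be transitive. The strongest is K.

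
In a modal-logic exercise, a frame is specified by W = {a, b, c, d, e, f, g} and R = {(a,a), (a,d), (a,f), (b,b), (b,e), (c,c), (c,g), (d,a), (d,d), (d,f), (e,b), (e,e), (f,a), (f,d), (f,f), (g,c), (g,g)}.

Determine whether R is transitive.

Transitive: yes — every two-step R-path is closed by a direct edge.

Yes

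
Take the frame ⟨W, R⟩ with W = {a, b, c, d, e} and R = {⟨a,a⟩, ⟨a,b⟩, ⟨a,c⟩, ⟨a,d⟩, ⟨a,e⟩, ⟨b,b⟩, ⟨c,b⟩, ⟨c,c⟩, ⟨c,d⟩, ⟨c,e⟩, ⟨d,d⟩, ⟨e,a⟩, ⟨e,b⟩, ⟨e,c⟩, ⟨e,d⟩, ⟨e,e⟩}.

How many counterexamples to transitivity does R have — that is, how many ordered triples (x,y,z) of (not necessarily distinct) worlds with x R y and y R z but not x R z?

Enumerating: (c,e,a).

1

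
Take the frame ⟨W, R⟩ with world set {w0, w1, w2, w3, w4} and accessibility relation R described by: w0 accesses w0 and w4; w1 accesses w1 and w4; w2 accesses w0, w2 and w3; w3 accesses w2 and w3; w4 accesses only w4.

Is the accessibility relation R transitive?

No

Transitive: no — w2 R w0 and w0 R w4, but not w2 R w4.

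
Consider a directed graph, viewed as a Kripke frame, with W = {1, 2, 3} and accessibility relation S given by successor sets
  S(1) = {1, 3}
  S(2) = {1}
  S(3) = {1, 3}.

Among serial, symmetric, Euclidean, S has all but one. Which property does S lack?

Serial: yes — every world has a successor (e.g. 1 S 1).
Symmetric: no — 2 S 1 but not 1 S 2.
Euclidean: yes — any two successors of a common world are S-related.
Only symmetric fails.

symmetric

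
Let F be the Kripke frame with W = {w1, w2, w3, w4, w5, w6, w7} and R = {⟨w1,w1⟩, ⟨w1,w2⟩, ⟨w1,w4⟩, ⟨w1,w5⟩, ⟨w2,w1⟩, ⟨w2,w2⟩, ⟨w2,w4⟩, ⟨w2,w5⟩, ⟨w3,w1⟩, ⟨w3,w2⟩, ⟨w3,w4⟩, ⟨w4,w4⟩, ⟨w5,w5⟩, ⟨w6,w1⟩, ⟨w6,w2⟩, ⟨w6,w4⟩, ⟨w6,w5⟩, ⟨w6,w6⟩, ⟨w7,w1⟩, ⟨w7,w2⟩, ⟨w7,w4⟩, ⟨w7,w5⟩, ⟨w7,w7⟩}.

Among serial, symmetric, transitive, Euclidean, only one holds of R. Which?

serial

Serial: yes — every world has a successor (e.g. w1 R w1).
Symmetric: no — w1 R w4 but not w4 R w1.
Transitive: no — w3 R w1 and w1 R w5, but not w3 R w5.
Euclidean: no — w1 R w4 and w1 R w2, but not w4 R w2.
Only serial holds.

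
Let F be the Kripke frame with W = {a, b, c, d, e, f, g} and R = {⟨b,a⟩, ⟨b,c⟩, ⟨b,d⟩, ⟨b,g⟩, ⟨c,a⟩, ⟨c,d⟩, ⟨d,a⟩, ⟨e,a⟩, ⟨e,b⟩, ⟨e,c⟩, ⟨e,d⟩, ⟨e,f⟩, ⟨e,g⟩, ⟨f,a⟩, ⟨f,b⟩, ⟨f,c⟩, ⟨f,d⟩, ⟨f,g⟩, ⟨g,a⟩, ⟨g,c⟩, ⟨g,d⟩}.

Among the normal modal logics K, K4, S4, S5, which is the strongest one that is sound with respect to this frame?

Transitive (axiom 4): yes — every two-step R-path is closed by a direct edge.
Reflexive (axiom T): no — a is not related to itself.
Euclidean (axiom 5): no — b R a and b R c, but not a R c.
So F validates K, K4; S4 would additionally require R to be reflexive. The strongest is K4.

K4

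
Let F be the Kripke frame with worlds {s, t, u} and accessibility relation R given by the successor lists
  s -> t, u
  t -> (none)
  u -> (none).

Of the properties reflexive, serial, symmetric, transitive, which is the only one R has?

Reflexive: no — s is not related to itself.
Serial: no — t has no R-successor.
Symmetric: no — s R t but not t R s.
Transitive: yes — every two-step R-path is closed by a direct edge.
Only transitive holds.

transitive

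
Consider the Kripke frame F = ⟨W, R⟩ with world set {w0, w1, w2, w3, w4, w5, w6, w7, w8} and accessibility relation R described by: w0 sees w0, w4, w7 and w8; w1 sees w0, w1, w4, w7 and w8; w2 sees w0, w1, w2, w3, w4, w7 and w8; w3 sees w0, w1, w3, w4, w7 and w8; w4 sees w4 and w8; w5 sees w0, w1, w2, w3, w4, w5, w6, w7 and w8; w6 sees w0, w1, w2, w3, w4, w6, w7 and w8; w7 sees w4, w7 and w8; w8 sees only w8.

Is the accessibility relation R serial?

Yes

Serial: yes — every world has a successor (e.g. w0 R w0).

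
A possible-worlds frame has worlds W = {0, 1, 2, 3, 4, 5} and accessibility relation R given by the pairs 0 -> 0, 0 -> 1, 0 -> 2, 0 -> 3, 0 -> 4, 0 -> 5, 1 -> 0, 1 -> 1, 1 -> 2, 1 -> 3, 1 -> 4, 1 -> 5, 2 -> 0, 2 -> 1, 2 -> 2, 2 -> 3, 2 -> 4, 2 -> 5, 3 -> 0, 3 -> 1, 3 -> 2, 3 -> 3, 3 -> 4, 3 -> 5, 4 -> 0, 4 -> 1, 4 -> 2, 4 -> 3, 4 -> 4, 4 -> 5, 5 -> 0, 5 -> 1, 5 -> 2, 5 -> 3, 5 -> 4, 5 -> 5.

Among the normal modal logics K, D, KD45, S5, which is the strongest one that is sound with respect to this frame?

Serial (axiom D): yes — every world has a successor (e.g. 0 R 0).
Euclidean (axiom 5): yes — any two successors of a common world are R-related.
Transitive (axiom 4): yes — every two-step R-path is closed by a direct edge.
Reflexive (axiom T): yes — every world is R-related to itself.
So F validates K, D, KD45, S5. The strongest is S5.

S5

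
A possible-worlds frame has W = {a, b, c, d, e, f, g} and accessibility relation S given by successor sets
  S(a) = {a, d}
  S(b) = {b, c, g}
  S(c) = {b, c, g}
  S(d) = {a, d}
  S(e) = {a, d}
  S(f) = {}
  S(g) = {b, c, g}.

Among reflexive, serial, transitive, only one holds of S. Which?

transitive

Reflexive: no — e is not related to itself.
Serial: no — f has no S-successor.
Transitive: yes — every two-step S-path is closed by a direct edge.
Only transitive holds.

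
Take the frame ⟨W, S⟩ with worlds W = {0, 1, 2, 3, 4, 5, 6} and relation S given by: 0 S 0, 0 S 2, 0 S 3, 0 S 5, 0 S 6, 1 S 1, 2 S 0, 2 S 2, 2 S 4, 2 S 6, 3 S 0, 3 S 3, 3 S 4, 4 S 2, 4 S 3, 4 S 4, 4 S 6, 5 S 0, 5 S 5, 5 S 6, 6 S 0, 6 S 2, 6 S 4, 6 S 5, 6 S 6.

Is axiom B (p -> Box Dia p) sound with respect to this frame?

The schema B characterises exactly the symmetric frames.
Symmetric: yes — every pair in S has its reverse in S.

Yes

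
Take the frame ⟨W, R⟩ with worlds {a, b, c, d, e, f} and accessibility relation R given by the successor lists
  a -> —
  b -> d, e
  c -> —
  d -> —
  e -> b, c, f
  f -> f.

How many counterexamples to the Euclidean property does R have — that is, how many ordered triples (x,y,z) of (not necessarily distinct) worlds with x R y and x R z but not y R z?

Enumerating: (b,d,d), (b,d,e), (b,e,d), (b,e,e), (e,b,b), (e,b,c), (e,b,f), (e,c,b), (e,c,c), (e,c,f), (e,f,b), (e,f,c).

12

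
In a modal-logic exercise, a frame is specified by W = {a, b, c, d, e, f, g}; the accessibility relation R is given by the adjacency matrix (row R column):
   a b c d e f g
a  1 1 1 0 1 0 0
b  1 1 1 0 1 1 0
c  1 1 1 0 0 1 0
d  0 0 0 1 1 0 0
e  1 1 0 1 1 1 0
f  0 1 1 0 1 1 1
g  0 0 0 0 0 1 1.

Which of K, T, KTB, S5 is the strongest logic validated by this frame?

KTB

Reflexive (axiom T): yes — every world is R-related to itself.
Symmetric (axiom B): yes — every pair in R has its reverse in R.
Euclidean (axiom 5): no — a R c and a R e, but not c R e.
So F validates K, T, KTB; S5 would additionally require R to be Euclidean. The strongest is KTB.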